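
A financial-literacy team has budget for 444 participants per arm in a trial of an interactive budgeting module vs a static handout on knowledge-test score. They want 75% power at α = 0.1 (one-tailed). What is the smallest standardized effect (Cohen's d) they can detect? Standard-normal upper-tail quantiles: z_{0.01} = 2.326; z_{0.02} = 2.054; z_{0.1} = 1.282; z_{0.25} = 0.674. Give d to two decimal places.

For two independent groups of n = 444 each: d_min = (z_{α} + z_β)·√(2/n).
z-sum = 1.282 + 0.674 = 1.956.
d_min = 1.956 × √(2/444) = 1.956 × 0.0671 = 0.131.

d_min ≈ 0.13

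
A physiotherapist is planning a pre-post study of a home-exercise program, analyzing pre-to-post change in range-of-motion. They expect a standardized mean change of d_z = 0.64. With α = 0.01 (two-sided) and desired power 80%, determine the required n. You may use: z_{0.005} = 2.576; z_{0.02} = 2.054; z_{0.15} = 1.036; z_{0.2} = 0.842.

For a paired (one-sample on differences) test: n = ((z_{α/2} + z_β) / d)².
z_{α/2} + z_β = 2.576 + 0.842 = 3.418.
n = (3.418 / 0.64)² = 5.341² = 28.52.
Round up.

n = 29 pairs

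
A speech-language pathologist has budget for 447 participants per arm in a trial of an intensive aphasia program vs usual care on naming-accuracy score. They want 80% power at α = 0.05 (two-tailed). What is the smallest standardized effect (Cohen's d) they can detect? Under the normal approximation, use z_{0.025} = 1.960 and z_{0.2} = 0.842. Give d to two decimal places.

For two independent groups of n = 447 each: d_min = (z_{α/2} + z_β)·√(2/n).
z-sum = 1.960 + 0.842 = 2.802.
d_min = 2.802 × √(2/447) = 2.802 × 0.0669 = 0.187.

d_min ≈ 0.19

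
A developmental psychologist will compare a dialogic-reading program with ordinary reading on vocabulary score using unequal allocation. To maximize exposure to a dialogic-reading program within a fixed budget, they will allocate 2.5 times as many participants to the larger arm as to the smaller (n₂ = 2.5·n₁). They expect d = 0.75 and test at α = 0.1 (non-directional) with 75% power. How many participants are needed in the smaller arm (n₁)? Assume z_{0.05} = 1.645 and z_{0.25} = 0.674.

n₁ = 14

With allocation ratio k = n₂/n₁ = 2.5, Var(x̄₁−x̄₂) = σ²(1/n₁ + 1/(k·n₁)) = σ²·(k+1)/(k·n₁).
So n₁ = (1 + 1/k)·((z_{α/2} + z_β)/d)² = 1.400 × (2.319/0.75)².
n₁ = 1.400 × 9.56 = 13.4.
Round up: n₁ = 14, giving n₂ = 2.5 × 14 = 35.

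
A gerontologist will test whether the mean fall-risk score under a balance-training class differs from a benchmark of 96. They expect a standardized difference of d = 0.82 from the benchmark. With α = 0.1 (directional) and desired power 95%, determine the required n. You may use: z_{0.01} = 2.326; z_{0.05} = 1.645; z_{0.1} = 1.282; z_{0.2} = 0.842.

n = 13

For a one-sample test: n = ((z_{α} + z_β) / d)².
z_{α} + z_β = 1.282 + 1.645 = 2.927.
n = (2.927 / 0.82)² = 3.570² = 12.74.
Round up.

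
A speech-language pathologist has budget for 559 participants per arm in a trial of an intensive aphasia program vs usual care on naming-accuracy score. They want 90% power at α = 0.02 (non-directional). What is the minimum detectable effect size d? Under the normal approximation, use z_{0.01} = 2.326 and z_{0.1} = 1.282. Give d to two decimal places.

For two independent groups of n = 559 each: d_min = (z_{α/2} + z_β)·√(2/n).
z-sum = 2.326 + 1.282 = 3.608.
d_min = 3.608 × √(2/559) = 3.608 × 0.0598 = 0.216.

d_min ≈ 0.22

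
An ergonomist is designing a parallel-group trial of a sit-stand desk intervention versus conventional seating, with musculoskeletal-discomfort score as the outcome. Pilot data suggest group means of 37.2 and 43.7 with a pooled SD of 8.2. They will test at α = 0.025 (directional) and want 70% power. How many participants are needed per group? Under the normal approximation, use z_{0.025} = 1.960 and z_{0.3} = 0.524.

n = 20 per group

Cohen's d = |M₁ − M₂| / SD_pooled = |37.2 − 43.7| / 8.2 = 6.5 / 8.2 = 0.793.
For two independent groups with equal n: n = 2·((z_{α} + z_β) / d)².
z_{α} + z_β = 1.960 + 0.524 = 2.484.
n = 2 × (2.484 / 0.793)² = 2 × 3.132² = 2 × 9.81 = 19.6.
Round up to the next whole participant.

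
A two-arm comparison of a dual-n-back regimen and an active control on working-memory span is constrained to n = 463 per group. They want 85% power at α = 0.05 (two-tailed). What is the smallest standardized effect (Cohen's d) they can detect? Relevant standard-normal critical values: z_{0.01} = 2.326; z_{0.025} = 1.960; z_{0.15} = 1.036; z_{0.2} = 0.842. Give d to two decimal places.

d_min ≈ 0.20

For two independent groups of n = 463 each: d_min = (z_{α/2} + z_β)·√(2/n).
z-sum = 1.960 + 1.036 = 2.996.
d_min = 2.996 × √(2/463) = 2.996 × 0.0657 = 0.197.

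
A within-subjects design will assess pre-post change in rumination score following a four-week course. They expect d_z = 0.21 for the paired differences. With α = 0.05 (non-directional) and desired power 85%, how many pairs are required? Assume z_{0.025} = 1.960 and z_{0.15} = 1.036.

For a paired (one-sample on differences) test: n = ((z_{α/2} + z_β) / d)².
z_{α/2} + z_β = 1.960 + 1.036 = 2.996.
n = (2.996 / 0.21)² = 14.267² = 203.54.
Round up.

n = 204 pairs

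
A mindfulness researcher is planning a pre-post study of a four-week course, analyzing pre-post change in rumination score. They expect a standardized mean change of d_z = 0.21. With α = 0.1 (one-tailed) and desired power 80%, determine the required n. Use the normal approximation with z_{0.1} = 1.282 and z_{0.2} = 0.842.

n = 103 pairs

For a paired (one-sample on differences) test: n = ((z_{α} + z_β) / d)².
z_{α} + z_β = 1.282 + 0.842 = 2.124.
n = (2.124 / 0.21)² = 10.114² = 102.30.
Round up.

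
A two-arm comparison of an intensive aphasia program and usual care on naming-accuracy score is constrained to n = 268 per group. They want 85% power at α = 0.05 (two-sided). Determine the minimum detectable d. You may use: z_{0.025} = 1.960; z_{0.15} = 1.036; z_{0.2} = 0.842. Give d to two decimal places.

d_min ≈ 0.26

For two independent groups of n = 268 each: d_min = (z_{α/2} + z_β)·√(2/n).
z-sum = 1.960 + 1.036 = 2.996.
d_min = 2.996 × √(2/268) = 2.996 × 0.0864 = 0.259.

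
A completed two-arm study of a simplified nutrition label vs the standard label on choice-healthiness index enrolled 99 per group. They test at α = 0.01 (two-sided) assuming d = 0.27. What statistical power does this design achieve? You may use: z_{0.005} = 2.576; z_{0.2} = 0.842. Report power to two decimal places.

For two equal groups, power = Φ(d·√(n/2) − z_{α/2}).
d·√(n/2) = 0.27 × √(99/2) = 0.27 × 7.036 = 1.900.
z_β = 1.900 − 2.576 = -0.676.
Power = Φ(-0.676) = 0.249.

power ≈ 0.25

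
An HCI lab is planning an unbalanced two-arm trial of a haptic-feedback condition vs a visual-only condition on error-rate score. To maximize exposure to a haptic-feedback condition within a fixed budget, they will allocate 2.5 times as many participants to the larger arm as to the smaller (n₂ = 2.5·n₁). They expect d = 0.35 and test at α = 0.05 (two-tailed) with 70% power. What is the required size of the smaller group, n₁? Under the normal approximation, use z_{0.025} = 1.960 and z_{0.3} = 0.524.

With allocation ratio k = n₂/n₁ = 2.5, Var(x̄₁−x̄₂) = σ²(1/n₁ + 1/(k·n₁)) = σ²·(k+1)/(k·n₁).
So n₁ = (1 + 1/k)·((z_{α/2} + z_β)/d)² = 1.400 × (2.484/0.35)².
n₁ = 1.400 × 50.37 = 70.5.
Round up: n₁ = 71, giving n₂ = ⌈2.5 × 71⌉ = ⌈177.5⌉ = 178.

n₁ = 71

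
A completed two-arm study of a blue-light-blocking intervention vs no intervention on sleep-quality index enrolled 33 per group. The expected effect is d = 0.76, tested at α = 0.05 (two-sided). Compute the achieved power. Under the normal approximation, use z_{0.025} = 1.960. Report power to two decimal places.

For two equal groups, power = Φ(d·√(n/2) − z_{α/2}).
d·√(n/2) = 0.76 × √(33/2) = 0.76 × 4.062 = 3.087.
z_β = 3.087 − 1.960 = 1.127.
Power = Φ(1.127) = 0.870.

power ≈ 0.87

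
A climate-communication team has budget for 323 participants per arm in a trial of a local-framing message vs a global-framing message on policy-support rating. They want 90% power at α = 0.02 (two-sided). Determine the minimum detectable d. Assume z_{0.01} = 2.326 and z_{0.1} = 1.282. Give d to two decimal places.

For two independent groups of n = 323 each: d_min = (z_{α/2} + z_β)·√(2/n).
z-sum = 2.326 + 1.282 = 3.608.
d_min = 3.608 × √(2/323) = 3.608 × 0.0787 = 0.284.

d_min ≈ 0.28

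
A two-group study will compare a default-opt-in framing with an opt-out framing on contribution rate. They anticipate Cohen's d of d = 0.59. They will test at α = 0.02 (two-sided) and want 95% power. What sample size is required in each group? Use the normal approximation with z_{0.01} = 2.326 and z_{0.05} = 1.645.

For two independent groups with equal n: n = 2·((z_{α/2} + z_β) / d)².
z_{α/2} + z_β = 2.326 + 1.645 = 3.971.
n = 2 × (3.971 / 0.59)² = 2 × 6.731² = 2 × 45.30 = 90.6.
Round up to the next whole participant.

n = 91 per group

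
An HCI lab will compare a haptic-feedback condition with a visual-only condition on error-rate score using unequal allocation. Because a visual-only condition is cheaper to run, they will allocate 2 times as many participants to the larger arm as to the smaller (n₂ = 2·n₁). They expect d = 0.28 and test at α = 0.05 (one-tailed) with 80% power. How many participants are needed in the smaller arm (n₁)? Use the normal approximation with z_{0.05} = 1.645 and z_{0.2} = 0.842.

n₁ = 119

With allocation ratio k = n₂/n₁ = 2, Var(x̄₁−x̄₂) = σ²(1/n₁ + 1/(k·n₁)) = σ²·(k+1)/(k·n₁).
So n₁ = (1 + 1/k)·((z_{α} + z_β)/d)² = 1.500 × (2.487/0.28)².
n₁ = 1.500 × 78.89 = 118.3.
Round up: n₁ = 119, giving n₂ = 2 × 119 = 238.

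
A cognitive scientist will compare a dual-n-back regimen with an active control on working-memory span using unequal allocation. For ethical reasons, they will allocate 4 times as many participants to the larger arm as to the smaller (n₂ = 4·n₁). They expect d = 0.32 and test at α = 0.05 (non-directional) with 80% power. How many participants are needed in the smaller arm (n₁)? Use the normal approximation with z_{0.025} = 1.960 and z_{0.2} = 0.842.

With allocation ratio k = n₂/n₁ = 4, Var(x̄₁−x̄₂) = σ²(1/n₁ + 1/(k·n₁)) = σ²·(k+1)/(k·n₁).
So n₁ = (1 + 1/k)·((z_{α/2} + z_β)/d)² = 1.250 × (2.802/0.32)².
n₁ = 1.250 × 76.67 = 95.8.
Round up: n₁ = 96, giving n₂ = 4 × 96 = 384.

n₁ = 96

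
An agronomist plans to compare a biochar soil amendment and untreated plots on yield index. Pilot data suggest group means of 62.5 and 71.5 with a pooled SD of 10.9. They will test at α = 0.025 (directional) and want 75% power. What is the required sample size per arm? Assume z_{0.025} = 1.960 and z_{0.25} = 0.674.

n = 21 per group

Cohen's d = |M₁ − M₂| / SD_pooled = |62.5 − 71.5| / 10.9 = 9.0 / 10.9 = 0.826.
For two independent groups with equal n: n = 2·((z_{α} + z_β) / d)².
z_{α} + z_β = 1.960 + 0.674 = 2.634.
n = 2 × (2.634 / 0.826)² = 2 × 3.189² = 2 × 10.17 = 20.3.
Round up to the next whole participant.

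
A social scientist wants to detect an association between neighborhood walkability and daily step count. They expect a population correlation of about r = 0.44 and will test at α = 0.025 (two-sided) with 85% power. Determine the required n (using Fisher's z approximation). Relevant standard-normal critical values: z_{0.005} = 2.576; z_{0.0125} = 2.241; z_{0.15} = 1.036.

Fisher's z: C = ½·ln((1+r)/(1−r)) = ½·ln(2.5714) = 0.4722.
n = ((z_{α/2} + z_β)/C)² + 3.
(2.241 + 1.036) / 0.4722 = 3.277 / 0.4722 = 6.940.
n = 6.940² + 3 = 48.16 + 3 = 51.2.
Round up.

n = 52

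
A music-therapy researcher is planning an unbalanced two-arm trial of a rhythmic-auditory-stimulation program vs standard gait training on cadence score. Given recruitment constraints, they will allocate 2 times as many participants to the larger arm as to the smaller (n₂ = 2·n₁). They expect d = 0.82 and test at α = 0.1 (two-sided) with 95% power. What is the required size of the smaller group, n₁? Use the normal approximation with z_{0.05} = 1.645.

n₁ = 25

With allocation ratio k = n₂/n₁ = 2, Var(x̄₁−x̄₂) = σ²(1/n₁ + 1/(k·n₁)) = σ²·(k+1)/(k·n₁).
So n₁ = (1 + 1/k)·((z_{α/2} + z_β)/d)² = 1.500 × (3.290/0.82)².
n₁ = 1.500 × 16.10 = 24.1.
Round up: n₁ = 25, giving n₂ = 2 × 25 = 50.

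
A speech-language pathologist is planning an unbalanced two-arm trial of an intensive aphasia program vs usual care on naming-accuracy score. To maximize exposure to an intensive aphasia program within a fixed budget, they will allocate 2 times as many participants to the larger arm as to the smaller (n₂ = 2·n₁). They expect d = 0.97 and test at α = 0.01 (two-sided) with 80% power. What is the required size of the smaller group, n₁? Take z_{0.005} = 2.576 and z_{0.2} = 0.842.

n₁ = 19

With allocation ratio k = n₂/n₁ = 2, Var(x̄₁−x̄₂) = σ²(1/n₁ + 1/(k·n₁)) = σ²·(k+1)/(k·n₁).
So n₁ = (1 + 1/k)·((z_{α/2} + z_β)/d)² = 1.500 × (3.418/0.97)².
n₁ = 1.500 × 12.42 = 18.6.
Round up: n₁ = 19, giving n₂ = 2 × 19 = 38.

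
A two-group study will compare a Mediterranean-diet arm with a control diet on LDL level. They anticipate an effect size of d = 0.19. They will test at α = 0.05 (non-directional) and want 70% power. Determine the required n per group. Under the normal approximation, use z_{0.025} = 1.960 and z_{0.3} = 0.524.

n = 342 per group

For two independent groups with equal n: n = 2·((z_{α/2} + z_β) / d)².
z_{α/2} + z_β = 1.960 + 0.524 = 2.484.
n = 2 × (2.484 / 0.19)² = 2 × 13.074² = 2 × 170.92 = 341.8.
Round up to the next whole participant.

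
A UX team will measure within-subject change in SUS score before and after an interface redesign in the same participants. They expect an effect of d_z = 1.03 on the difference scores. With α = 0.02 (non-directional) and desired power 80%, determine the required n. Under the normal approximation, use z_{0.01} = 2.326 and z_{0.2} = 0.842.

For a paired (one-sample on differences) test: n = ((z_{α/2} + z_β) / d)².
z_{α/2} + z_β = 2.326 + 0.842 = 3.168.
n = (3.168 / 1.03)² = 3.076² = 9.46.
Round up.

n = 10 pairs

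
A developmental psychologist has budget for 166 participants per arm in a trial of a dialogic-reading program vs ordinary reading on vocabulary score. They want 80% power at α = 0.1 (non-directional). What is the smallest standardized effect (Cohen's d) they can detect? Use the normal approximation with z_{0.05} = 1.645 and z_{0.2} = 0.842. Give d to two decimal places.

For two independent groups of n = 166 each: d_min = (z_{α/2} + z_β)·√(2/n).
z-sum = 1.645 + 0.842 = 2.487.
d_min = 2.487 × √(2/166) = 2.487 × 0.1098 = 0.273.

d_min ≈ 0.27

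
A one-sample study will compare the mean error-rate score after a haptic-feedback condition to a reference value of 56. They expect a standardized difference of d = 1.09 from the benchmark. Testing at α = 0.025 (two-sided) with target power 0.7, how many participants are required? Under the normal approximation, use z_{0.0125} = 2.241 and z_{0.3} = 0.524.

For a one-sample test: n = ((z_{α/2} + z_β) / d)².
z_{α/2} + z_β = 2.241 + 0.524 = 2.765.
n = (2.765 / 1.09)² = 2.537² = 6.43.
Round up.

n = 7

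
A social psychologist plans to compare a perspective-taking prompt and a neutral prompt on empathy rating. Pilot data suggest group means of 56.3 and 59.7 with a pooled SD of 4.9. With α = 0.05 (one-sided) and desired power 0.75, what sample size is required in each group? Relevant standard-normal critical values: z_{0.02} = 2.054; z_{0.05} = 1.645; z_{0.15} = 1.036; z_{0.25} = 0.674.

n = 23 per group

Cohen's d = |M₁ − M₂| / SD_pooled = |56.3 − 59.7| / 4.9 = 3.4 / 4.9 = 0.694.
For two independent groups with equal n: n = 2·((z_{α} + z_β) / d)².
z_{α} + z_β = 1.645 + 0.674 = 2.319.
n = 2 × (2.319 / 0.694)² = 2 × 3.341² = 2 × 11.17 = 22.3.
Round up to the next whole participant.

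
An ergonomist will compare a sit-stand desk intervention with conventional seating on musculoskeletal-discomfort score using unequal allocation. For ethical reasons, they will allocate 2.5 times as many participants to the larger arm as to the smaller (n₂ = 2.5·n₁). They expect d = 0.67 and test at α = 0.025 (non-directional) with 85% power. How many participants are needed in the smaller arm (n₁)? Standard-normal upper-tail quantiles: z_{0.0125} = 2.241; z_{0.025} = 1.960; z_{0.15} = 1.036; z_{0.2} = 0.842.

With allocation ratio k = n₂/n₁ = 2.5, Var(x̄₁−x̄₂) = σ²(1/n₁ + 1/(k·n₁)) = σ²·(k+1)/(k·n₁).
So n₁ = (1 + 1/k)·((z_{α/2} + z_β)/d)² = 1.400 × (3.277/0.67)².
n₁ = 1.400 × 23.92 = 33.5.
Round up: n₁ = 34, giving n₂ = 2.5 × 34 = 85.

n₁ = 34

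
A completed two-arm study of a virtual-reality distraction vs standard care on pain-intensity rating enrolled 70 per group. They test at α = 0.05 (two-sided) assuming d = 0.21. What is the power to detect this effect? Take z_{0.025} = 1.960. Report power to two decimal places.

For two equal groups, power = Φ(d·√(n/2) − z_{α/2}).
d·√(n/2) = 0.21 × √(70/2) = 0.21 × 5.916 = 1.242.
z_β = 1.242 − 1.960 = -0.718.
Power = Φ(-0.718) = 0.236.

power ≈ 0.24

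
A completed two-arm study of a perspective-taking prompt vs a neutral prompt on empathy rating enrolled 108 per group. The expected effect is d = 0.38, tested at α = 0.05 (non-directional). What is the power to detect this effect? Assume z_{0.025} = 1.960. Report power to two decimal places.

power ≈ 0.80

For two equal groups, power = Φ(d·√(n/2) − z_{α/2}).
d·√(n/2) = 0.38 × √(108/2) = 0.38 × 7.348 = 2.792.
z_β = 2.792 − 1.960 = 0.832.
Power = Φ(0.832) = 0.797.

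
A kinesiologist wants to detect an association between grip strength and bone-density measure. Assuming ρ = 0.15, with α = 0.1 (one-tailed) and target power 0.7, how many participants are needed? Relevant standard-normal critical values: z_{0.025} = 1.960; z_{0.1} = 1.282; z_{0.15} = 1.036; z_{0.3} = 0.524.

n = 146

Fisher's z: C = ½·ln((1+r)/(1−r)) = ½·ln(1.3529) = 0.1511.
n = ((z_{α} + z_β)/C)² + 3.
(1.282 + 0.524) / 0.1511 = 1.806 / 0.1511 = 11.952.
n = 11.952² + 3 = 142.86 + 3 = 145.9.
Round up.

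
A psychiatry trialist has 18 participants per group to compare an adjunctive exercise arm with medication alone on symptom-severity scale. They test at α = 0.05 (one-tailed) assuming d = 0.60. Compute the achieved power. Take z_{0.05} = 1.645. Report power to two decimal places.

For two equal groups, power = Φ(d·√(n/2) − z_{α}).
d·√(n/2) = 0.60 × √(18/2) = 0.60 × 3.000 = 1.800.
z_β = 1.800 − 1.645 = 0.155.
Power = Φ(0.155) = 0.562.

power ≈ 0.56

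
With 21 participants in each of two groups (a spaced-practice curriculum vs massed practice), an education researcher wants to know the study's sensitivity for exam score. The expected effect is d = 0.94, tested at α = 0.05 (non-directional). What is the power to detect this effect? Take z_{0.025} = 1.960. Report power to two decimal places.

For two equal groups, power = Φ(d·√(n/2) − z_{α/2}).
d·√(n/2) = 0.94 × √(21/2) = 0.94 × 3.240 = 3.046.
z_β = 3.046 − 1.960 = 1.086.
Power = Φ(1.086) = 0.861.

power ≈ 0.86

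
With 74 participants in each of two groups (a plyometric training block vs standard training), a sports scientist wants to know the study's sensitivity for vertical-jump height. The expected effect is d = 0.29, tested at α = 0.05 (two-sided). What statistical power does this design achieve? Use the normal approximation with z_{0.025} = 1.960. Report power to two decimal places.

For two equal groups, power = Φ(d·√(n/2) − z_{α/2}).
d·√(n/2) = 0.29 × √(74/2) = 0.29 × 6.083 = 1.764.
z_β = 1.764 − 1.960 = -0.196.
Power = Φ(-0.196) = 0.422.

power ≈ 0.42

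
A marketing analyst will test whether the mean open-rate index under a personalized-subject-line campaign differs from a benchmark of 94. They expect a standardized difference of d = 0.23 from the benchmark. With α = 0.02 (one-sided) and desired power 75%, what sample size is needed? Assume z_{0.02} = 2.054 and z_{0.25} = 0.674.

For a one-sample test: n = ((z_{α} + z_β) / d)².
z_{α} + z_β = 2.054 + 0.674 = 2.728.
n = (2.728 / 0.23)² = 11.861² = 140.68.
Round up.

n = 141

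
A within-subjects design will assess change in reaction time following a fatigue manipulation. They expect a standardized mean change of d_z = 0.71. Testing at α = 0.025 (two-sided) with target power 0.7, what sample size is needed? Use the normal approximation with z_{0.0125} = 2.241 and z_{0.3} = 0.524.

n = 16 pairs

For a paired (one-sample on differences) test: n = ((z_{α/2} + z_β) / d)².
z_{α/2} + z_β = 2.241 + 0.524 = 2.765.
n = (2.765 / 0.71)² = 3.894² = 15.17.
Round up.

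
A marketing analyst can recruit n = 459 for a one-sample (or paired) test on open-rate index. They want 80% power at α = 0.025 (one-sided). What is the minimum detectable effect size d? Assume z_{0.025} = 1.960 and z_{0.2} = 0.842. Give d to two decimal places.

d_min ≈ 0.13

For a single sample (or paired design) of n = 459: d_min = (z_{α} + z_β)/√n.
z-sum = 1.960 + 0.842 = 2.802.
d_min = 2.802 / √459 = 2.802 / 21.424 = 0.131.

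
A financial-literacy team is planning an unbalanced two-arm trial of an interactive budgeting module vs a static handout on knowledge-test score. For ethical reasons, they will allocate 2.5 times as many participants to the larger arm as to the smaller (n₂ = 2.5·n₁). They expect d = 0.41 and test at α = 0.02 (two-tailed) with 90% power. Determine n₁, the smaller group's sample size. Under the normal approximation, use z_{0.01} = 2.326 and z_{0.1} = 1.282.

n₁ = 109

With allocation ratio k = n₂/n₁ = 2.5, Var(x̄₁−x̄₂) = σ²(1/n₁ + 1/(k·n₁)) = σ²·(k+1)/(k·n₁).
So n₁ = (1 + 1/k)·((z_{α/2} + z_β)/d)² = 1.400 × (3.608/0.41)².
n₁ = 1.400 × 77.44 = 108.4.
Round up: n₁ = 109, giving n₂ = ⌈2.5 × 109⌉ = ⌈272.5⌉ = 273.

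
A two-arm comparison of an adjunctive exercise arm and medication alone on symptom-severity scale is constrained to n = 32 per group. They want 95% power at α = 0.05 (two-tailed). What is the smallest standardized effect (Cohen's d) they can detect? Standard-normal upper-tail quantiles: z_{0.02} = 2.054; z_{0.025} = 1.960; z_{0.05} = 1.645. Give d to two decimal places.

For two independent groups of n = 32 each: d_min = (z_{α/2} + z_β)·√(2/n).
z-sum = 1.960 + 1.645 = 3.605.
d_min = 3.605 × √(2/32) = 3.605 × 0.2500 = 0.901.

d_min ≈ 0.90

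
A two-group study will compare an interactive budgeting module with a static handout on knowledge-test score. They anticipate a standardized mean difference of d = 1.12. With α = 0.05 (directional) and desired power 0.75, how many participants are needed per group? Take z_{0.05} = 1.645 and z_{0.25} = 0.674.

For two independent groups with equal n: n = 2·((z_{α} + z_β) / d)².
z_{α} + z_β = 1.645 + 0.674 = 2.319.
n = 2 × (2.319 / 1.12)² = 2 × 2.071² = 2 × 4.29 = 8.6.
Round up to the next whole participant.

n = 9 per group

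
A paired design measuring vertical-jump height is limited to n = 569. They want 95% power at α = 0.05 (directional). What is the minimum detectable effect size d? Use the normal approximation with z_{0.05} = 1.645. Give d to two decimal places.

For a single sample (or paired design) of n = 569: d_min = (z_{α} + z_β)/√n.
z-sum = 1.645 + 1.645 = 3.290.
d_min = 3.290 / √569 = 3.290 / 23.854 = 0.138.

d_min ≈ 0.14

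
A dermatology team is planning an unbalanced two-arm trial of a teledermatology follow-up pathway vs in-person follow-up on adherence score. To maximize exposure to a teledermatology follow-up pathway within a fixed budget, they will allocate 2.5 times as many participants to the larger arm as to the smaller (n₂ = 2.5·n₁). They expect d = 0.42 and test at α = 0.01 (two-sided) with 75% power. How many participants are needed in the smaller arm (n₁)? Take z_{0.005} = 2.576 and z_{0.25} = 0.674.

n₁ = 84

With allocation ratio k = n₂/n₁ = 2.5, Var(x̄₁−x̄₂) = σ²(1/n₁ + 1/(k·n₁)) = σ²·(k+1)/(k·n₁).
So n₁ = (1 + 1/k)·((z_{α/2} + z_β)/d)² = 1.400 × (3.250/0.42)².
n₁ = 1.400 × 59.88 = 83.8.
Round up: n₁ = 84, giving n₂ = 2.5 × 84 = 210.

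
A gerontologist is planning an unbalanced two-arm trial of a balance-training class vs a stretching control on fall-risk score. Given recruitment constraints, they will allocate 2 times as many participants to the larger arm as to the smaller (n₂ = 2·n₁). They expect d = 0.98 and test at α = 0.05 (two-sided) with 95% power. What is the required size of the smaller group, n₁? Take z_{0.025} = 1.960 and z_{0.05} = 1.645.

n₁ = 21

With allocation ratio k = n₂/n₁ = 2, Var(x̄₁−x̄₂) = σ²(1/n₁ + 1/(k·n₁)) = σ²·(k+1)/(k·n₁).
So n₁ = (1 + 1/k)·((z_{α/2} + z_β)/d)² = 1.500 × (3.605/0.98)².
n₁ = 1.500 × 13.53 = 20.3.
Round up: n₁ = 21, giving n₂ = 2 × 21 = 42.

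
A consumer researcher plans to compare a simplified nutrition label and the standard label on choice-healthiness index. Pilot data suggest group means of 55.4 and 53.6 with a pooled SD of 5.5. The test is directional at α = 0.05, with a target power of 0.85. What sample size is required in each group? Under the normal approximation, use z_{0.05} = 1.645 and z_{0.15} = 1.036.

Cohen's d = |M₁ − M₂| / SD_pooled = |55.4 − 53.6| / 5.5 = 1.8 / 5.5 = 0.327.
For two independent groups with equal n: n = 2·((z_{α} + z_β) / d)².
z_{α} + z_β = 1.645 + 1.036 = 2.681.
n = 2 × (2.681 / 0.327)² = 2 × 8.199² = 2 × 67.22 = 134.4.
Round up to the next whole participant.

n = 135 per group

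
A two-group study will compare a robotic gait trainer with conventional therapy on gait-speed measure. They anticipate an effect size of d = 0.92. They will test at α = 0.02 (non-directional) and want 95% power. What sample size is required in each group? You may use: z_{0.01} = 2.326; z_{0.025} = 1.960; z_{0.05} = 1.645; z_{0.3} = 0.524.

For two independent groups with equal n: n = 2·((z_{α/2} + z_β) / d)².
z_{α/2} + z_β = 2.326 + 1.645 = 3.971.
n = 2 × (3.971 / 0.92)² = 2 × 4.316² = 2 × 18.63 = 37.3.
Round up to the next whole participant.

n = 38 per group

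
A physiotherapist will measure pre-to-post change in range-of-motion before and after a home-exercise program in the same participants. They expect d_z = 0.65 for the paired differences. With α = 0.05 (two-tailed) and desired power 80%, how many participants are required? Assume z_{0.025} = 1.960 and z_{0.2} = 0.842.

For a paired (one-sample on differences) test: n = ((z_{α/2} + z_β) / d)².
z_{α/2} + z_β = 1.960 + 0.842 = 2.802.
n = (2.802 / 0.65)² = 4.311² = 18.58.
Round up.

n = 19 pairs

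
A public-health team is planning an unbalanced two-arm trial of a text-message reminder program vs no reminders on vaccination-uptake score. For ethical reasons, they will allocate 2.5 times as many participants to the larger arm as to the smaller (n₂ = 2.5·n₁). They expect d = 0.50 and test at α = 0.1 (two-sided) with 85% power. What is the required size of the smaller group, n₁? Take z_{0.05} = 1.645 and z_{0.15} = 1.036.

n₁ = 41

With allocation ratio k = n₂/n₁ = 2.5, Var(x̄₁−x̄₂) = σ²(1/n₁ + 1/(k·n₁)) = σ²·(k+1)/(k·n₁).
So n₁ = (1 + 1/k)·((z_{α/2} + z_β)/d)² = 1.400 × (2.681/0.50)².
n₁ = 1.400 × 28.75 = 40.3.
Round up: n₁ = 41, giving n₂ = ⌈2.5 × 41⌉ = ⌈102.5⌉ = 103.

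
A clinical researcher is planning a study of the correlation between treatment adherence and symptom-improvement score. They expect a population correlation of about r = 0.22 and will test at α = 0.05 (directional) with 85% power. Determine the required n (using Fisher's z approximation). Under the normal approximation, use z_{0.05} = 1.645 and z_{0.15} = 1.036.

n = 147

Fisher's z: C = ½·ln((1+r)/(1−r)) = ½·ln(1.5641) = 0.2237.
n = ((z_{α} + z_β)/C)² + 3.
(1.645 + 1.036) / 0.2237 = 2.681 / 0.2237 = 11.985.
n = 11.985² + 3 = 143.64 + 3 = 146.6.
Round up.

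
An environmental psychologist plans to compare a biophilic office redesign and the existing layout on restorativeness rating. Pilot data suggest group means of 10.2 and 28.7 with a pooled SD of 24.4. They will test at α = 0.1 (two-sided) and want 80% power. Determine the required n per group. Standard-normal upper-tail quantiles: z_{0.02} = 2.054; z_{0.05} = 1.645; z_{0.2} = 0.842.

n = 22 per group

Cohen's d = |M₁ − M₂| / SD_pooled = |10.2 − 28.7| / 24.4 = 18.5 / 24.4 = 0.758.
For two independent groups with equal n: n = 2·((z_{α/2} + z_β) / d)².
z_{α/2} + z_β = 1.645 + 0.842 = 2.487.
n = 2 × (2.487 / 0.758)² = 2 × 3.281² = 2 × 10.76 = 21.5.
Round up to the next whole participant.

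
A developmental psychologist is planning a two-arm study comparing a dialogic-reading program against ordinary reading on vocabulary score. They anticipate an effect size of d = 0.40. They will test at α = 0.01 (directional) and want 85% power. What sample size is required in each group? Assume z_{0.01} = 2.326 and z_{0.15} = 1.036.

For two independent groups with equal n: n = 2·((z_{α} + z_β) / d)².
z_{α} + z_β = 2.326 + 1.036 = 3.362.
n = 2 × (3.362 / 0.40)² = 2 × 8.405² = 2 × 70.64 = 141.3.
Round up to the next whole participant.

n = 142 per group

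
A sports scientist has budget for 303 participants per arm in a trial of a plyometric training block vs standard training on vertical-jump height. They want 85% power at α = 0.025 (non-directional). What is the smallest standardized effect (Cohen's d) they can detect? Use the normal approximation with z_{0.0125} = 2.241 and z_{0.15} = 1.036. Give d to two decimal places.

d_min ≈ 0.27

For two independent groups of n = 303 each: d_min = (z_{α/2} + z_β)·√(2/n).
z-sum = 2.241 + 1.036 = 3.277.
d_min = 3.277 × √(2/303) = 3.277 × 0.0812 = 0.266.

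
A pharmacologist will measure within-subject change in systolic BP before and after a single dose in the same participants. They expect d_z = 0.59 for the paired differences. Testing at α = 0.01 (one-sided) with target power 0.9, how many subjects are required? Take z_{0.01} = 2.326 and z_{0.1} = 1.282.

For a paired (one-sample on differences) test: n = ((z_{α} + z_β) / d)².
z_{α} + z_β = 2.326 + 1.282 = 3.608.
n = (3.608 / 0.59)² = 6.115² = 37.40.
Round up.

n = 38 pairs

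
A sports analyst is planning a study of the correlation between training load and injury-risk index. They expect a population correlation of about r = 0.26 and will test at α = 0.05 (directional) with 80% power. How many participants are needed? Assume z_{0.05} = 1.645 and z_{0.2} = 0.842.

n = 91

Fisher's z: C = ½·ln((1+r)/(1−r)) = ½·ln(1.7027) = 0.2661.
n = ((z_{α} + z_β)/C)² + 3.
(1.645 + 0.842) / 0.2661 = 2.487 / 0.2661 = 9.346.
n = 9.346² + 3 = 87.35 + 3 = 90.3.
Round up.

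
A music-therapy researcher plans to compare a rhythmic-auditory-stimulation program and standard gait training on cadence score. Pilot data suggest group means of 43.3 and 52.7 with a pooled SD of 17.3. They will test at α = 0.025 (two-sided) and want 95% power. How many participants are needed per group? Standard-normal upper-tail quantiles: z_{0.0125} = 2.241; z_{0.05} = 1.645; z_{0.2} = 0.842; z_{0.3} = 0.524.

n = 103 per group

Cohen's d = |M₁ − M₂| / SD_pooled = |43.3 − 52.7| / 17.3 = 9.4 / 17.3 = 0.543.
For two independent groups with equal n: n = 2·((z_{α/2} + z_β) / d)².
z_{α/2} + z_β = 2.241 + 1.645 = 3.886.
n = 2 × (3.886 / 0.543)² = 2 × 7.157² = 2 × 51.22 = 102.4.
Round up to the next whole participant.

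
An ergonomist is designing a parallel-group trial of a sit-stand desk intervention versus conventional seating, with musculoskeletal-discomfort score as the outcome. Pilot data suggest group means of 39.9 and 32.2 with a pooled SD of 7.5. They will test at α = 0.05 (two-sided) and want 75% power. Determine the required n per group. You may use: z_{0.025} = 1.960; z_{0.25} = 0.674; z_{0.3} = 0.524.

Cohen's d = |M₁ − M₂| / SD_pooled = |39.9 − 32.2| / 7.5 = 7.7 / 7.5 = 1.027.
For two independent groups with equal n: n = 2·((z_{α/2} + z_β) / d)².
z_{α/2} + z_β = 1.960 + 0.674 = 2.634.
n = 2 × (2.634 / 1.027)² = 2 × 2.565² = 2 × 6.58 = 13.2.
Round up to the next whole participant.

n = 14 per group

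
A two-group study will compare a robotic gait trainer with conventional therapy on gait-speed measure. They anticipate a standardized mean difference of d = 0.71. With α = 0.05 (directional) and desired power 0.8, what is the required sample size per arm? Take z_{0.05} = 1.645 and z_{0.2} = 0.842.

For two independent groups with equal n: n = 2·((z_{α} + z_β) / d)².
z_{α} + z_β = 1.645 + 0.842 = 2.487.
n = 2 × (2.487 / 0.71)² = 2 × 3.503² = 2 × 12.27 = 24.5.
Round up to the next whole participant.

n = 25 per group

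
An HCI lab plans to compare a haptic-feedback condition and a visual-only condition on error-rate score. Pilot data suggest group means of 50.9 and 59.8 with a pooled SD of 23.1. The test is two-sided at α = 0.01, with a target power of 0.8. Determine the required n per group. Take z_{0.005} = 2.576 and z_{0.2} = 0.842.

Cohen's d = |M₁ − M₂| / SD_pooled = |50.9 − 59.8| / 23.1 = 8.9 / 23.1 = 0.385.
For two independent groups with equal n: n = 2·((z_{α/2} + z_β) / d)².
z_{α/2} + z_β = 2.576 + 0.842 = 3.418.
n = 2 × (3.418 / 0.385)² = 2 × 8.878² = 2 × 78.82 = 157.6.
Round up to the next whole participant.

n = 158 per group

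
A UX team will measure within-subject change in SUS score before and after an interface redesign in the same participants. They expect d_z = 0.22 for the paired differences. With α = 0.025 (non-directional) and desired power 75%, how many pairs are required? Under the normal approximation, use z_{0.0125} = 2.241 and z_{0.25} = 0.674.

For a paired (one-sample on differences) test: n = ((z_{α/2} + z_β) / d)².
z_{α/2} + z_β = 2.241 + 0.674 = 2.915.
n = (2.915 / 0.22)² = 13.250² = 175.56.
Round up.

n = 176 pairs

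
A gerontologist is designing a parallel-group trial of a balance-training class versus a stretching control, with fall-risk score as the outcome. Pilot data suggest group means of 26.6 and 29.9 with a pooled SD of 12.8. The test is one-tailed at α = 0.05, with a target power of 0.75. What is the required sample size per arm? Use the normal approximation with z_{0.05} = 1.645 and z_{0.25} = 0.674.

Cohen's d = |M₁ − M₂| / SD_pooled = |26.6 − 29.9| / 12.8 = 3.3 / 12.8 = 0.258.
For two independent groups with equal n: n = 2·((z_{α} + z_β) / d)².
z_{α} + z_β = 1.645 + 0.674 = 2.319.
n = 2 × (2.319 / 0.258)² = 2 × 8.988² = 2 × 80.79 = 161.6.
Round up to the next whole participant.

n = 162 per group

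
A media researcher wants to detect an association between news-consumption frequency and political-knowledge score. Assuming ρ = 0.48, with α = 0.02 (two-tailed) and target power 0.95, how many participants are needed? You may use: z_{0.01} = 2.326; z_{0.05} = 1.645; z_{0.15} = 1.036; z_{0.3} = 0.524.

Fisher's z: C = ½·ln((1+r)/(1−r)) = ½·ln(2.8462) = 0.5230.
n = ((z_{α/2} + z_β)/C)² + 3.
(2.326 + 1.645) / 0.5230 = 3.971 / 0.5230 = 7.593.
n = 7.593² + 3 = 57.65 + 3 = 60.6.
Round up.

n = 61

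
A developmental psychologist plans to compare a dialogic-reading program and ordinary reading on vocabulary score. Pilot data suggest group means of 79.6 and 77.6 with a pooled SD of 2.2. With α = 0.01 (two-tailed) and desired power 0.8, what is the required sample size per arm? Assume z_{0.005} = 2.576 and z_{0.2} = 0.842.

Cohen's d = |M₁ − M₂| / SD_pooled = |79.6 − 77.6| / 2.2 = 2.0 / 2.2 = 0.909.
For two independent groups with equal n: n = 2·((z_{α/2} + z_β) / d)².
z_{α/2} + z_β = 2.576 + 0.842 = 3.418.
n = 2 × (3.418 / 0.909)² = 2 × 3.760² = 2 × 14.14 = 28.3.
Round up to the next whole participant.

n = 29 per group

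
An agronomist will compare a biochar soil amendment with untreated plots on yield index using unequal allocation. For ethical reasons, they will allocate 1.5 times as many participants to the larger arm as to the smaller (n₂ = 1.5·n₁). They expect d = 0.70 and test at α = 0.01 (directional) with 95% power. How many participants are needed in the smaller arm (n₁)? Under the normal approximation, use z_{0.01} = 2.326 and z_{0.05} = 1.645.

n₁ = 54

With allocation ratio k = n₂/n₁ = 1.5, Var(x̄₁−x̄₂) = σ²(1/n₁ + 1/(k·n₁)) = σ²·(k+1)/(k·n₁).
So n₁ = (1 + 1/k)·((z_{α} + z_β)/d)² = 1.667 × (3.971/0.70)².
n₁ = 1.667 × 32.18 = 53.6.
Round up: n₁ = 54, giving n₂ = 1.5 × 54 = 81.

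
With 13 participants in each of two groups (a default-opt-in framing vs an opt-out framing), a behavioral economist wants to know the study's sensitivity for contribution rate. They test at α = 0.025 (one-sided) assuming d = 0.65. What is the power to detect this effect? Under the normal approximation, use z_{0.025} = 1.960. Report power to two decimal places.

power ≈ 0.38

For two equal groups, power = Φ(d·√(n/2) − z_{α}).
d·√(n/2) = 0.65 × √(13/2) = 0.65 × 2.550 = 1.657.
z_β = 1.657 − 1.960 = -0.303.
Power = Φ(-0.303) = 0.381.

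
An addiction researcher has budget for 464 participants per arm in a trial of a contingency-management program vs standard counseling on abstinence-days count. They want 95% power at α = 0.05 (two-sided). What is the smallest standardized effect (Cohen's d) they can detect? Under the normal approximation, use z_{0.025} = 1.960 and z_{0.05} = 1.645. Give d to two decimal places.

d_min ≈ 0.24

For two independent groups of n = 464 each: d_min = (z_{α/2} + z_β)·√(2/n).
z-sum = 1.960 + 1.645 = 3.605.
d_min = 3.605 × √(2/464) = 3.605 × 0.0657 = 0.237.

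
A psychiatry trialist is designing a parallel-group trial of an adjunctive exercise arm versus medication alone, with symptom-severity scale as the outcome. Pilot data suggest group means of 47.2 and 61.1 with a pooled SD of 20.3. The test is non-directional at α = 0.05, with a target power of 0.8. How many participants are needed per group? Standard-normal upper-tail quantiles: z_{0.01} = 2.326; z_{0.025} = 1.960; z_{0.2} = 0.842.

Cohen's d = |M₁ − M₂| / SD_pooled = |47.2 − 61.1| / 20.3 = 13.9 / 20.3 = 0.685.
For two independent groups with equal n: n = 2·((z_{α/2} + z_β) / d)².
z_{α/2} + z_β = 1.960 + 0.842 = 2.802.
n = 2 × (2.802 / 0.685)² = 2 × 4.091² = 2 × 16.73 = 33.5.
Round up to the next whole participant.

n = 34 per group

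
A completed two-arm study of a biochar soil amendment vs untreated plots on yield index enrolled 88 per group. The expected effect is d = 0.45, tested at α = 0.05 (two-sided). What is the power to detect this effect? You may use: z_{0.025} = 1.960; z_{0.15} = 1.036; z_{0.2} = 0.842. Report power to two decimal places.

power ≈ 0.85

For two equal groups, power = Φ(d·√(n/2) − z_{α/2}).
d·√(n/2) = 0.45 × √(88/2) = 0.45 × 6.633 = 2.985.
z_β = 2.985 − 1.960 = 1.025.
Power = Φ(1.025) = 0.847.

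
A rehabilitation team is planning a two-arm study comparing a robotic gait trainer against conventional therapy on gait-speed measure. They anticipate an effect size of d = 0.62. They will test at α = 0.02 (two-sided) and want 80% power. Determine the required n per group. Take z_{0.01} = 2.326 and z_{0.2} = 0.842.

For two independent groups with equal n: n = 2·((z_{α/2} + z_β) / d)².
z_{α/2} + z_β = 2.326 + 0.842 = 3.168.
n = 2 × (3.168 / 0.62)² = 2 × 5.110² = 2 × 26.11 = 52.2.
Round up to the next whole participant.

n = 53 per group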